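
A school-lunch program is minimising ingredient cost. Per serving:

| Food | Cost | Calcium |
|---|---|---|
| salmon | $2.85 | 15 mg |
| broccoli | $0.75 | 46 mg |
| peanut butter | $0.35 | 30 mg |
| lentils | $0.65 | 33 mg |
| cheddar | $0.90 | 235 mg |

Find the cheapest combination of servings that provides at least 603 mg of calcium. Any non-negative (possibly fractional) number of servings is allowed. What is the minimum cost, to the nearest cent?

Cost per mg of calcium: cheddar $0.0038, peanut butter $0.0117, broccoli $0.0163, lentils $0.0197, salmon $0.1900.
With no serving limits, use only cheddar: 603 mg / 235 mg = 2.566 servings × $0.90 = $2.31.

$2.31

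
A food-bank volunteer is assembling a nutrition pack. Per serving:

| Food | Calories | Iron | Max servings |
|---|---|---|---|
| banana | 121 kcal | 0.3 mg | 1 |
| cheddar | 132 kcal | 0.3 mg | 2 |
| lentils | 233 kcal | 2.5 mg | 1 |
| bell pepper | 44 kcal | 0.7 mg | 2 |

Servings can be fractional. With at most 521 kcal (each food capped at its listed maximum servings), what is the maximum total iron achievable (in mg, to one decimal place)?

Iron per kcal: bell pepper 0.01591, lentils 0.01073, banana 0.002479, cheddar 0.002273.
Take 2 servings of bell pepper: uses 88 kcal, +1.4 mg iron (running total 1.4 mg).
Take 1 serving of lentils: uses 233 kcal, +2.5 mg iron (running total 3.9 mg).
Take 1 serving of banana: uses 121 kcal, +0.3 mg iron (running total 4.2 mg).
Take 0.5985 servings of cheddar: uses 79 kcal, +0.2 mg iron (running total 4.4 mg).
Greedy by best ratio exhausts the calories allowance optimally: 4.4 mg.

4.4 mg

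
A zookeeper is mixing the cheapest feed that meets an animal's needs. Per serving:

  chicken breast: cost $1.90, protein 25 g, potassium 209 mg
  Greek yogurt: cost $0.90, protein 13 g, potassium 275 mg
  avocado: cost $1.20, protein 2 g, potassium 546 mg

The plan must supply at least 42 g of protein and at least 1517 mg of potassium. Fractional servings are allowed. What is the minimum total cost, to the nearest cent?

$4.23

At the optimum either one food covers both requirements or two foods hit both targets exactly; no other combination can be cheaper.
chicken breast only: max(42/25, 1517/209) = 7.258 servings → $13.79.
Greek yogurt only: max(42/13, 1517/275) = 5.516 servings → $4.96.
avocado only: max(42/2, 1517/546) = 21 servings → $25.20.
chicken breast + Greek yogurt: the both-tight solution has a negative serving — not a feasible corner.
chicken breast + avocado with both tight: 1.504 servings and 2.203 servings → $5.50.
Greek yogurt + avocado with both tight: 3.039 servings and 1.248 servings → $4.23.
The minimum over all feasible corners is $4.23.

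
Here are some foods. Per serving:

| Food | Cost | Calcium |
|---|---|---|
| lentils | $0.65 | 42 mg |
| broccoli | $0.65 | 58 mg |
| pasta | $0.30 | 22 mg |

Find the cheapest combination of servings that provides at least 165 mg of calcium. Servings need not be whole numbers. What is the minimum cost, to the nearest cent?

Cost per mg of calcium: broccoli $0.0112, pasta $0.0136, lentils $0.0155.
With no serving limits, use only broccoli: 165 mg / 58 mg = 2.845 servings × $0.65 = $1.85.

$1.85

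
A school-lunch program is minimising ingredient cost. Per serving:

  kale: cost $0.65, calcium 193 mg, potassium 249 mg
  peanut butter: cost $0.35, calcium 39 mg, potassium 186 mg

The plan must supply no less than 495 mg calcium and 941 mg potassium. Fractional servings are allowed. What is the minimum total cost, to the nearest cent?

With two linear requirements the optimum uses one or two foods; enumerate the corners.
kale only: max(495/193, 941/249) = 3.779 servings → $2.46.
peanut butter only: max(495/39, 941/186) = 12.69 servings → $4.44.
kale + peanut butter with both tight: 2.114 servings and 2.229 servings → $2.15.
So the least-cost plan costs $2.15.

$2.15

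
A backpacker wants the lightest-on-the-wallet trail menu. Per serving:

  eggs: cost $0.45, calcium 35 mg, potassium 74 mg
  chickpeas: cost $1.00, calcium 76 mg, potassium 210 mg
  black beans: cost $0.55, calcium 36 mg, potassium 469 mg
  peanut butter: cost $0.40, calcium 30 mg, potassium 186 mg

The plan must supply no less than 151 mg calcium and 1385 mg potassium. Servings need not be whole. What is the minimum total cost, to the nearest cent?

$2.14

An LP optimum is at a vertex; with two nutrient constraints at most two foods are used. Check each candidate.
eggs only: max(151/35, 1385/74) = 18.72 servings → $8.42.
chickpeas only: max(151/76, 1385/210) = 6.595 servings → $6.60.
black beans only: max(151/36, 1385/469) = 4.194 servings → $2.31.
peanut butter only: max(151/30, 1385/186) = 7.446 servings → $2.98.
eggs + chickpeas: intersection lies outside the first quadrant.
eggs + black beans with both tight: 1.524 servings and 2.713 servings → $2.18.
eggs + peanut butter: the both-tight solution has a negative serving — not a feasible corner.
chickpeas + black beans with both tight: 0.7463 servings and 2.619 servings → $2.19.
chickpeas + peanut butter: the both-tight solution has a negative serving — not a feasible corner.
black beans + peanut butter with both tight: 1.826 servings and 2.842 servings → $2.14.
Cheapest feasible corner: $2.14.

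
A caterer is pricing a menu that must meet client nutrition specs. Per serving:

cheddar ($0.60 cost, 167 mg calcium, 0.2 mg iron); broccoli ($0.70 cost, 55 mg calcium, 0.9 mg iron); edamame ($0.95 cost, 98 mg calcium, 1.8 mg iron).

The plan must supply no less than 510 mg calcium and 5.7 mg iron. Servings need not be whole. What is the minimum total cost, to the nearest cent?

$3.64

A basic optimal solution has at most two foods positive. Try each food alone and each pair with both targets met exactly.
cheddar only: max(510/167, 5.7/0.2) = 28.5 servings → $17.10.
broccoli only: max(510/55, 5.7/0.9) = 9.273 servings → $6.49.
edamame only: max(510/98, 5.7/1.8) = 5.204 servings → $4.94.
cheddar + broccoli with both tight: 1.045 servings and 6.101 servings → $4.90.
cheddar + edamame with both tight: 1.279 servings and 3.025 servings → $3.64.
broccoli + edamame: the both-tight solution has a negative serving — not a feasible corner.
Cheapest feasible corner: $3.64.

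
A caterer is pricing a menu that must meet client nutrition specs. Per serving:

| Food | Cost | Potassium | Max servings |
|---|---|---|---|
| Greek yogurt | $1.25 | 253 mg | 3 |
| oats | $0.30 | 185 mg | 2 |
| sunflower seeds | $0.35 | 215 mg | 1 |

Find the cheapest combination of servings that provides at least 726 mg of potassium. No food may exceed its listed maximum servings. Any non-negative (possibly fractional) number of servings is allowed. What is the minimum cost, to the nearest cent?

$1.65

Cost per mg of potassium: oats $0.0016, sunflower seeds $0.0016, Greek yogurt $0.0049.
Take 2 servings of oats: +370.0 mg potassium for $0.60 (total $0.60, still need 356.0 mg).
Take 1 serving of sunflower seeds: +215.0 mg potassium for $0.35 (total $0.95, still need 141.0 mg).
Take 0.5573 servings of Greek yogurt: +141.0 mg potassium for $0.70 (total $1.65, still need 0.0 mg).
Greedy by cheapest-per-mg is optimal for a single linear constraint, so the minimum cost is $1.65.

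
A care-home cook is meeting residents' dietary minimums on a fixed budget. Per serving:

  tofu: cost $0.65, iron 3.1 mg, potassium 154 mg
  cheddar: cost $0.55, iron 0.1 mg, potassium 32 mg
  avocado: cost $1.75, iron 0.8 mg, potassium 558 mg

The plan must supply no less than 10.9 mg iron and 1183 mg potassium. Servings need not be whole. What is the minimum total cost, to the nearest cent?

$4.24

An LP optimum is at a vertex; with two nutrient constraints at most two foods are used. Check each candidate.
tofu only: max(10.9/3.1, 1183/154) = 7.682 servings → $4.99.
cheddar only: max(10.9/0.1, 1183/32) = 109 servings → $59.95.
avocado only: max(10.9/0.8, 1183/558) = 13.62 servings → $23.84.
tofu + cheddar with both tight: 2.751 servings and 23.73 servings → $14.84.
tofu + avocado with both tight: 3.197 servings and 1.238 servings → $4.24.
cheddar + avocado with both targets exact would need a negative amount; discard.
Cheapest feasible corner: $4.24.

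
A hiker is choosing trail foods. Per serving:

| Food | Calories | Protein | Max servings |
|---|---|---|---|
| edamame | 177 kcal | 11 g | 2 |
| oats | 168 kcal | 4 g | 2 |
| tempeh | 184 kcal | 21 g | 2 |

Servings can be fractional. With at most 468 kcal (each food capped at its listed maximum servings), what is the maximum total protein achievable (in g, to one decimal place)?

48.2 g

Protein per kcal: tempeh 0.1141, edamame 0.06215, oats 0.02381.
Take 2 servings of tempeh: uses 368 kcal, +42.0 g protein (running total 42.0 g).
Take 0.565 servings of edamame: uses 100 kcal, +6.2 g protein (running total 48.2 g).
Filling greedily by protein-per-kcal is optimal for one linear limit, giving 48.2 g.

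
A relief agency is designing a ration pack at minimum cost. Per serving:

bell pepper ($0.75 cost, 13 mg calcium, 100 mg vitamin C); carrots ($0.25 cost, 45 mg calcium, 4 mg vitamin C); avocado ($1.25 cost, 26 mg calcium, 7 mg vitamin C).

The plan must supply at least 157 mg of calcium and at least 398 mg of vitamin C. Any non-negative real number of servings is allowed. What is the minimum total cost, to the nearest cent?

$3.51

A basic optimal solution has at most two foods positive. Try each food alone and each pair with both targets met exactly.
bell pepper only: max(157/13, 398/100) = 12.08 servings → $9.06.
carrots only: max(157/45, 398/4) = 99.5 servings → $24.88.
avocado only: max(157/26, 398/7) = 56.86 servings → $71.07.
bell pepper + carrots with both tight: 3.885 servings and 2.366 servings → $3.51.
bell pepper + avocado with both tight: 3.686 servings and 4.195 servings → $8.01.
carrots + avocado: the both-tight solution has a negative serving — not a feasible corner.
So the least-cost plan costs $3.51.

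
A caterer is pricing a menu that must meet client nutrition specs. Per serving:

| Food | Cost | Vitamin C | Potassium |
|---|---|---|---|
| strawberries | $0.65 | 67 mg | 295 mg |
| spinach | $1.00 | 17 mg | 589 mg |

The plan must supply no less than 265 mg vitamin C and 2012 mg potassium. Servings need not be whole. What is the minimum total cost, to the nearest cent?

Two binding constraints pin down two serving amounts, so the optimal mix uses at most two foods. The candidates are each food alone (scaled to the tighter of vitamin C/potassium) and each pair with both constraints tight.
strawberries only: max(265/67, 2012/295) = 6.82 servings → $4.43.
spinach only: max(265/17, 2012/589) = 15.59 servings → $15.59.
strawberries + spinach with both tight: 3.538 servings and 1.644 servings → $3.94.
So the least-cost plan costs $3.94.

$3.94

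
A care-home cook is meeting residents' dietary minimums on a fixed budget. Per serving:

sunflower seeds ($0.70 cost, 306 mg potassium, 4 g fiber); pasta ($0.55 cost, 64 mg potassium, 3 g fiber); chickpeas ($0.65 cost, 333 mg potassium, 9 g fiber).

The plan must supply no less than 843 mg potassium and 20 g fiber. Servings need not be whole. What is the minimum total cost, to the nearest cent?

At the optimum either one food covers both requirements or two foods hit both targets exactly; no other combination can be cheaper.
sunflower seeds only: max(843/306, 20/4) = 5 servings → $3.50.
pasta only: max(843/64, 20/3) = 13.17 servings → $7.24.
chickpeas only: max(843/333, 20/9) = 2.532 servings → $1.65.
sunflower seeds + pasta with both tight: 1.887 servings and 4.151 servings → $3.60.
sunflower seeds + chickpeas with both tight: 0.6519 servings and 1.932 servings → $1.71.
pasta + chickpeas with both targets exact would need a negative amount; discard.
The minimum over all feasible corners is $1.65.

$1.65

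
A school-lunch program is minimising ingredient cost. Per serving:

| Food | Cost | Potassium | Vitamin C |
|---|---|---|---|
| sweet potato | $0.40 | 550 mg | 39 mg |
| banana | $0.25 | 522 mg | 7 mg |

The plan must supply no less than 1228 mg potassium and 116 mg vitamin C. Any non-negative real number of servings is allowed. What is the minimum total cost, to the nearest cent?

$1.19

This is a tiny linear program; its minimum lies at a vertex of the feasible set. List the vertices and price them.
sweet potato only: max(1228/550, 116/39) = 2.974 servings → $1.19.
banana only: max(1228/522, 116/7) = 16.57 servings → $4.14.
sweet potato + banana with both targets exact would need a negative amount; discard.
So the least-cost plan costs $1.19.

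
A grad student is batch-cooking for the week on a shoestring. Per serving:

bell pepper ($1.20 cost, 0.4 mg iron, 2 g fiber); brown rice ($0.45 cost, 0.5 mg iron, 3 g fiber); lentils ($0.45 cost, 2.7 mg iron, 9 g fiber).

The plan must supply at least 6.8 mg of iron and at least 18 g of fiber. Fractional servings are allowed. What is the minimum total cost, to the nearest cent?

$1.13

bell pepper only: max(6.8/0.4, 18/2) = 17 servings → $20.40.
brown rice only: max(6.8/0.5, 18/3) = 13.6 servings → $6.12.
lentils only: max(6.8/2.7, 18/9) = 2.519 servings → $1.13.
bell pepper + brown rice with both targets exact would need a negative amount; discard.
bell pepper + lentils: the both-tight solution has a negative serving — not a feasible corner.
brown rice + lentils: intersection lies outside the first quadrant.
The minimum over all feasible corners is $1.13.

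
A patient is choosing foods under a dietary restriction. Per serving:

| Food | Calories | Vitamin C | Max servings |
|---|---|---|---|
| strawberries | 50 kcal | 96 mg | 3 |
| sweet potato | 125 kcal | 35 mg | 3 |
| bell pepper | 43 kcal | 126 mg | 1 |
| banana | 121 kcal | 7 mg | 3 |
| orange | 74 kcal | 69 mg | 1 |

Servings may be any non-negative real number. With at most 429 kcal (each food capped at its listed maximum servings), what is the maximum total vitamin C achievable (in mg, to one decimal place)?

528.4 mg

Vitamin C per kcal: bell pepper 2.93, strawberries 1.92, orange 0.9324, sweet potato 0.28, banana 0.05785.
Take 1 serving of bell pepper: uses 43 kcal, +126.0 mg vitamin C (running total 126.0 mg).
Take 3 servings of strawberries: uses 150 kcal, +288.0 mg vitamin C (running total 414.0 mg).
Take 1 serving of orange: uses 74 kcal, +69.0 mg vitamin C (running total 483.0 mg).
Take 1.296 servings of sweet potato: uses 162 kcal, +45.4 mg vitamin C (running total 528.4 mg).
Greedy by best ratio exhausts the calories allowance optimally: 528.4 mg.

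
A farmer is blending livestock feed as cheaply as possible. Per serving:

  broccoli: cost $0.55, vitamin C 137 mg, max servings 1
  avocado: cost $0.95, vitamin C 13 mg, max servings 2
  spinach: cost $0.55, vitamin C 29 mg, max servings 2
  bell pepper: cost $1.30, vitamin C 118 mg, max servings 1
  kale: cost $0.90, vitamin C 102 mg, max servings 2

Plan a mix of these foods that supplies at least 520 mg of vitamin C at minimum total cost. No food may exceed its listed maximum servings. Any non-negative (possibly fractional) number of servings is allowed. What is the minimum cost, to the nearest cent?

Cost per mg of vitamin C: broccoli $0.0040, kale $0.0088, bell pepper $0.0110, spinach $0.0190, avocado $0.0731.
Take 1 serving of broccoli: +137.0 mg vitamin C for $0.55 (total $0.55, still need 383.0 mg).
Take 2 servings of kale: +204.0 mg vitamin C for $1.80 (total $2.35, still need 179.0 mg).
Take 1 serving of bell pepper: +118.0 mg vitamin C for $1.30 (total $3.65, still need 61.0 mg).
Take 2 servings of spinach: +58.0 mg vitamin C for $1.10 (total $4.75, still need 3.0 mg).
Take 0.2308 servings of avocado: +3.0 mg vitamin C for $0.22 (total $4.97, still need 0.0 mg).
Greedy by cheapest-per-mg is optimal for a single linear constraint, so the minimum cost is $4.97.

$4.97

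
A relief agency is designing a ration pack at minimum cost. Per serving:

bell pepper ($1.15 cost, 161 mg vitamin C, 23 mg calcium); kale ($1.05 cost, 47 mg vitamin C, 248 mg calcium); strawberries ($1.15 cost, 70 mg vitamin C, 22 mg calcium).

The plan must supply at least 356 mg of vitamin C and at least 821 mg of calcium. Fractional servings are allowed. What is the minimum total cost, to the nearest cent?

$4.82

At the optimum either one food covers both requirements or two foods hit both targets exactly; no other combination can be cheaper.
bell pepper only: max(356/161, 821/23) = 35.7 servings → $41.05.
kale only: max(356/47, 821/248) = 7.574 servings → $7.95.
strawberries only: max(356/70, 821/22) = 37.32 servings → $42.92.
bell pepper + kale with both tight: 1.279 servings and 3.192 servings → $4.82.
bell pepper + strawberries with both targets exact would need a negative amount; discard.
kale + strawberries with both tight: 3.04 servings and 3.044 servings → $6.69.
The minimum over all feasible corners is $4.82.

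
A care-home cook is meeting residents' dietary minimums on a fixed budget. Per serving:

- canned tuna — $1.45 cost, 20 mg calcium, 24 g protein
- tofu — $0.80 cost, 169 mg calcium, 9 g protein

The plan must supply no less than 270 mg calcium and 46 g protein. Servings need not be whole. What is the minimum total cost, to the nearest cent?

canned tuna only: max(270/20, 46/24) = 13.5 servings → $19.57.
tofu only: max(270/169, 46/9) = 5.111 servings → $4.09.
canned tuna + tofu with both tight: 1.379 servings and 1.434 servings → $3.15.
Cheapest feasible corner: $3.15.

$3.15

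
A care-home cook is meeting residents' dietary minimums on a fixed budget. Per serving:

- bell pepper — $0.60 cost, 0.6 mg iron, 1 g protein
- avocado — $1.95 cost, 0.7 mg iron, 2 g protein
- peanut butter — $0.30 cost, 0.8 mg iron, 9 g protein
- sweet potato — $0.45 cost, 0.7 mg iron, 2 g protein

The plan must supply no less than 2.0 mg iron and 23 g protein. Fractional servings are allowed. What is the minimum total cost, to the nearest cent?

$0.77

The cheapest plan sits at a corner of the feasible region — with two constraints it uses at most two foods.
bell pepper only: max(2.0/0.6, 23/1) = 23 servings → $13.80.
avocado only: max(2.0/0.7, 23/2) = 11.5 servings → $22.43.
peanut butter only: max(2.0/0.8, 23/9) = 2.556 servings → $0.77.
sweet potato only: max(2.0/0.7, 23/2) = 11.5 servings → $5.17.
bell pepper + avocado with both targets exact would need a negative amount; discard.
bell pepper + peanut butter: the both-tight solution has a negative serving — not a feasible corner.
bell pepper + sweet potato: intersection lies outside the first quadrant.
avocado + peanut butter with both targets exact would need a negative amount; discard.
avocado + sweet potato (both tight): parallel constraints — no distinct corner.
peanut butter + sweet potato: the both-tight solution has a negative serving — not a feasible corner.
The minimum over all feasible corners is $0.77.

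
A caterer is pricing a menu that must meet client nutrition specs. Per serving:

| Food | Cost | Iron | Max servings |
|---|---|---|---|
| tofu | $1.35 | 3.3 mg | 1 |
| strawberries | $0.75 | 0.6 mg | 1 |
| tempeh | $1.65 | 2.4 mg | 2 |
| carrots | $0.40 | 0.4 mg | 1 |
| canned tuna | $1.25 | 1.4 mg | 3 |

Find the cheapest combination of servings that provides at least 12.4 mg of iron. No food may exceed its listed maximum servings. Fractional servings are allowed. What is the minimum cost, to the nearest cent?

$8.50

Cost per mg of iron: tofu $0.4091, tempeh $0.6875, canned tuna $0.8929, carrots $1.0000, strawberries $1.2500.
Take 1 serving of tofu: +3.3 mg iron for $1.35 (total $1.35, still need 9.1 mg).
Take 2 servings of tempeh: +4.8 mg iron for $3.30 (total $4.65, still need 4.3 mg).
Take 3 servings of canned tuna: +4.2 mg iron for $3.75 (total $8.40, still need 0.1 mg).
Take 0.25 servings of carrots: +0.1 mg iron for $0.10 (total $8.50, still need 0.0 mg).
Greedy by cheapest-per-mg is optimal for a single linear constraint, so the minimum cost is $8.50.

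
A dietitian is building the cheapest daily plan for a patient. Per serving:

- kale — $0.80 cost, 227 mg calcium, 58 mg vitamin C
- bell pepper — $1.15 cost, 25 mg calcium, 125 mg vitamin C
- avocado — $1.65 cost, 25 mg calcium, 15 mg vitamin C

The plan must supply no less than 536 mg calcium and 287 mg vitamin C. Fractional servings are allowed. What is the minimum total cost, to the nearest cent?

With two linear requirements the optimum uses one or two foods; enumerate the corners.
kale only: max(536/227, 287/58) = 4.948 servings → $3.96.
bell pepper only: max(536/25, 287/125) = 21.44 servings → $24.66.
avocado only: max(536/25, 287/15) = 21.44 servings → $35.38.
kale + bell pepper with both tight: 2.222 servings and 1.265 servings → $3.23.
kale + avocado with both tight: 0.4425 servings and 17.42 servings → $29.10.
bell pepper + avocado with both targets exact would need a negative amount; discard.
The minimum over all feasible corners is $3.23.

$3.23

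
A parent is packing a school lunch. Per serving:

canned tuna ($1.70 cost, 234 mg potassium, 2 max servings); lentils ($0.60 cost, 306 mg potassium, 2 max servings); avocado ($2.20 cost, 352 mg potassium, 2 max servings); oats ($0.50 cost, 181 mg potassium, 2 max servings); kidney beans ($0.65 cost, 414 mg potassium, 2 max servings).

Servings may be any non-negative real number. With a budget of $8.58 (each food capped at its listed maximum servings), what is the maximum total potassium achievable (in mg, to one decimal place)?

Potassium per dollar: kidney beans 636.9, lentils 510, oats 362, avocado 160, canned tuna 137.6.
Take 2 servings of kidney beans: spends $1.30, +828.0 mg potassium (running total 828.0 mg).
Take 2 servings of lentils: spends $1.20, +612.0 mg potassium (running total 1440.0 mg).
Take 2 servings of oats: spends $1.00, +362.0 mg potassium (running total 1802.0 mg).
Take 2 servings of avocado: spends $4.40, +704.0 mg potassium (running total 2506.0 mg).
Take 0.4 servings of canned tuna: spends $0.68, +93.6 mg potassium (running total 2599.6 mg).
Filling greedily by potassium-per-dollar is optimal for one linear limit, giving 2599.6 mg.

2599.6 mg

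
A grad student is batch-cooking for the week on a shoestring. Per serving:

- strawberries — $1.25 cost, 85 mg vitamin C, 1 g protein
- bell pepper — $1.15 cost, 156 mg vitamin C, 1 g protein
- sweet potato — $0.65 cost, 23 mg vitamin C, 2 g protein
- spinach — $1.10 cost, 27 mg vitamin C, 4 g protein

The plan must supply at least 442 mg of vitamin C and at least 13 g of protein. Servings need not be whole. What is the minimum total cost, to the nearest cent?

$5.65

strawberries only: max(442/85, 13/1) = 13 servings → $16.25.
bell pepper only: max(442/156, 13/1) = 13 servings → $14.95.
sweet potato only: max(442/23, 13/2) = 19.22 servings → $12.49.
spinach only: max(442/27, 13/4) = 16.37 servings → $18.01.
strawberries + bell pepper: intersection lies outside the first quadrant.
strawberries + sweet potato with both tight: 3.98 servings and 4.51 servings → $7.91.
strawberries + spinach with both tight: 4.527 servings and 2.118 servings → $7.99.
bell pepper + sweet potato with both tight: 2.024 servings and 5.488 servings → $5.89.
bell pepper + spinach with both tight: 2.374 servings and 2.657 servings → $5.65.
sweet potato + spinach: the both-tight solution has a negative serving — not a feasible corner.
So the least-cost plan costs $5.65.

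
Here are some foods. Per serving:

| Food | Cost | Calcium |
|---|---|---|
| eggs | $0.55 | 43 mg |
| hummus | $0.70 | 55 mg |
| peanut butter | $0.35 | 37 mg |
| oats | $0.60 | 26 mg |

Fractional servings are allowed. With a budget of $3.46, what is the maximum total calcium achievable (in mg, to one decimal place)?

365.8 mg

Calcium per dollar: peanut butter 105.7, hummus 78.57, eggs 78.18, oats 43.33.
With no serving limits, spend the whole cost allowance on peanut butter: $3.46 / $0.35 × 37 mg = 365.8 mg.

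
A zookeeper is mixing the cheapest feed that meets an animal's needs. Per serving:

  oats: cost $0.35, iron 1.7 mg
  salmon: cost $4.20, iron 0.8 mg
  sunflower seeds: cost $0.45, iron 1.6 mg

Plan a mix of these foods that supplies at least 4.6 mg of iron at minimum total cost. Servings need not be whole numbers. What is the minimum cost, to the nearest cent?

Cost per mg of iron: oats $0.2059, sunflower seeds $0.2812, salmon $5.2500.
With no serving limits, use only oats: 4.6 mg / 1.7 mg = 2.706 servings × $0.35 = $0.95.

$0.95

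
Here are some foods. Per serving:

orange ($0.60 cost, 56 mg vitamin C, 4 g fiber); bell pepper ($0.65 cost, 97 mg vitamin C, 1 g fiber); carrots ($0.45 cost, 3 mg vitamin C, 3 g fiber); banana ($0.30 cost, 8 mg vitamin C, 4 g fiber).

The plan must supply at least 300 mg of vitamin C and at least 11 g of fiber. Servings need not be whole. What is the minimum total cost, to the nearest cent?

orange only: max(300/56, 11/4) = 5.357 servings → $3.21.
bell pepper only: max(300/97, 11/1) = 11 servings → $7.15.
carrots only: max(300/3, 11/3) = 100 servings → $45.00.
banana only: max(300/8, 11/4) = 37.5 servings → $11.25.
orange + bell pepper with both tight: 2.31 servings and 1.759 servings → $2.53.
orange + carrots: the both-tight solution has a negative serving — not a feasible corner.
orange + banana: intersection lies outside the first quadrant.
bell pepper + carrots with both tight: 3.01 servings and 2.663 servings → $3.16.
bell pepper + banana with both tight: 2.926 servings and 2.018 servings → $2.51.
carrots + banana: the both-tight solution has a negative serving — not a feasible corner.
Cheapest feasible corner: $2.51.

$2.51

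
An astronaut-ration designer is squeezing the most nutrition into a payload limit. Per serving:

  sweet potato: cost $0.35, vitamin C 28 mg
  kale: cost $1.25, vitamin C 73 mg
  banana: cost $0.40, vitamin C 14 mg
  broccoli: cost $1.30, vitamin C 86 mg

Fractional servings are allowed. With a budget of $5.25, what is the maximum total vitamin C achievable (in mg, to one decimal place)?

Vitamin C per dollar: sweet potato 80, broccoli 66.15, kale 58.4, banana 35.
With no serving limits, spend the whole cost allowance on sweet potato: $5.25 / $0.35 × 28 mg = 420.0 mg.

420.0 mg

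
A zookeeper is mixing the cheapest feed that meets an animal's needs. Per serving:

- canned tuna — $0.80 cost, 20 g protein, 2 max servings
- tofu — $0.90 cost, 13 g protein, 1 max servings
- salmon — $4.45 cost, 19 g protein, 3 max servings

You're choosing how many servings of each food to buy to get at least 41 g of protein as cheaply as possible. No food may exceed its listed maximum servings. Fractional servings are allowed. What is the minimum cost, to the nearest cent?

$1.67

Cost per g of protein: canned tuna $0.0400, tofu $0.0692, salmon $0.2342.
Take 2 servings of canned tuna: +40.0 g protein for $1.60 (total $1.60, still need 1.0 g).
Take 0.07692 servings of tofu: +1.0 g protein for $0.07 (total $1.67, still need 0.0 g).
Greedy by cheapest-per-g is optimal for a single linear constraint, so the minimum cost is $1.67.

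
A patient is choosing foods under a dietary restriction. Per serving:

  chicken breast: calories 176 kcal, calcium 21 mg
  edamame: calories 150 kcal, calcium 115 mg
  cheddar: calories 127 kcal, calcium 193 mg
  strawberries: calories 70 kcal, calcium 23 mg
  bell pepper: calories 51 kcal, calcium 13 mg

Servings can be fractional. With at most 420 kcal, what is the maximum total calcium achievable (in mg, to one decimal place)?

638.3 mg

Calcium per kcal: cheddar 1.52, edamame 0.7667, strawberries 0.3286, bell pepper 0.2549, chicken breast 0.1193.
With no serving limits, spend the whole calories allowance on cheddar: 420 kcal / 127 kcal × 193 mg = 638.3 mg.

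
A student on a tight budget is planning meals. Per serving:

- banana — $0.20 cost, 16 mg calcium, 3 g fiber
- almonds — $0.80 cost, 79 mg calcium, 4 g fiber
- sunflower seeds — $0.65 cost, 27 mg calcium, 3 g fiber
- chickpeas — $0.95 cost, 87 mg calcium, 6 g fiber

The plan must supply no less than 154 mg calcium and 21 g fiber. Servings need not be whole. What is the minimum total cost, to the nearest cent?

$1.79

An LP optimum is at a vertex; with two nutrient constraints at most two foods are used. Check each candidate.
banana only: max(154/16, 21/3) = 9.625 servings → $1.93.
almonds only: max(154/79, 21/4) = 5.25 servings → $4.20.
sunflower seeds only: max(154/27, 21/3) = 7 servings → $4.55.
chickpeas only: max(154/87, 21/6) = 3.5 servings → $3.33.
banana + almonds with both tight: 6.029 servings and 0.7283 servings → $1.79.
banana + sunflower seeds with both tight: 3.182 servings and 3.818 servings → $3.12.
banana + chickpeas with both tight: 5.473 servings and 0.7636 servings → $1.82.
almonds + sunflower seeds: the both-tight solution has a negative serving — not a feasible corner.
almonds + chickpeas: intersection lies outside the first quadrant.
sunflower seeds + chickpeas: intersection lies outside the first quadrant.
So the least-cost plan costs $1.79.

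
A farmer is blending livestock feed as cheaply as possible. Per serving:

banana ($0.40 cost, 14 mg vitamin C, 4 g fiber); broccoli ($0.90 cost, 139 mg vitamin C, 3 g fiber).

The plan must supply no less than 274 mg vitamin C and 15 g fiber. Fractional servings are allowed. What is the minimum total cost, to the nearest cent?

$2.53

A basic optimal solution has at most two foods positive. Try each food alone and each pair with both targets met exactly.
banana only: max(274/14, 15/4) = 19.57 servings → $7.83.
broccoli only: max(274/139, 15/3) = 5 servings → $4.50.
banana + broccoli with both tight: 2.457 servings and 1.724 servings → $2.53.
So the least-cost plan costs $2.53.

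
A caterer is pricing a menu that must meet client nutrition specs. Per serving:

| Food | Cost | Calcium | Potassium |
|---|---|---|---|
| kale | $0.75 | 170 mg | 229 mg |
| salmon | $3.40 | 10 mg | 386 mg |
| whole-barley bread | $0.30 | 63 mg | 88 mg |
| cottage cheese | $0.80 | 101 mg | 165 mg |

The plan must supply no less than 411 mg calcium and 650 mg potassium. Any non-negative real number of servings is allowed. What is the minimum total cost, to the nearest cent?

$2.13

For a min-cost LP with two ≥-constraints, a basic feasible solution has at most two positive variables.
kale only: max(411/170, 650/229) = 2.838 servings → $2.13.
salmon only: max(411/10, 650/386) = 41.1 servings → $139.74.
whole-barley bread only: max(411/63, 650/88) = 7.386 servings → $2.22.
cottage cheese only: max(411/101, 650/165) = 4.069 servings → $3.26.
kale + salmon with both tight: 2.402 servings and 0.2587 servings → $2.68.
kale + whole-barley bread: intersection lies outside the first quadrant.
kale + cottage cheese with both tight: 0.44 servings and 3.329 servings → $2.99.
salmon + whole-barley bread with both tight: 0.204 servings and 6.491 servings → $2.64.
salmon + cottage cheese with both targets exact would need a negative amount; discard.
whole-barley bread + cottage cheese with both tight: 1.437 servings and 3.173 servings → $2.97.
Cheapest feasible corner: $2.13.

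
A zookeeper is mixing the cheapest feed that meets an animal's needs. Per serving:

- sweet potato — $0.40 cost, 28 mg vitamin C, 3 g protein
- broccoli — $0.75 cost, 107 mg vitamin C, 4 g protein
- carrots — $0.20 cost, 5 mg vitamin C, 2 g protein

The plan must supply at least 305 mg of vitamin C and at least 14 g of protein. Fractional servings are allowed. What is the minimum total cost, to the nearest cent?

$2.37

A basic optimal solution has at most two foods positive. Try each food alone and each pair with both targets met exactly.
sweet potato only: max(305/28, 14/3) = 10.89 servings → $4.36.
broccoli only: max(305/107, 14/4) = 3.5 servings → $2.62.
carrots only: max(305/5, 14/2) = 61 servings → $12.20.
sweet potato + broccoli with both tight: 1.33 servings and 2.502 servings → $2.41.
sweet potato + carrots with both targets exact would need a negative amount; discard.
broccoli + carrots with both tight: 2.784 servings and 1.433 servings → $2.37.
Cheapest feasible corner: $2.37.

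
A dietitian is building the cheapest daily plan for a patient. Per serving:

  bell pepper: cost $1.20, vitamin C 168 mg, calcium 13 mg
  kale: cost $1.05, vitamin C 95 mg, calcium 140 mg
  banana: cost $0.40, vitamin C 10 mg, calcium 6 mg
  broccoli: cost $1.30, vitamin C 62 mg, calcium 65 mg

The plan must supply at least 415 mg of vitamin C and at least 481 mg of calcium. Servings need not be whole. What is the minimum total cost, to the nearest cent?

This is a tiny linear program; its minimum lies at a vertex of the feasible set. List the vertices and price them.
bell pepper only: max(415/168, 481/13) = 37 servings → $44.40.
kale only: max(415/95, 481/140) = 4.368 servings → $4.59.
banana only: max(415/10, 481/6) = 80.17 servings → $32.07.
broccoli only: max(415/62, 481/65) = 7.4 servings → $9.62.
bell pepper + kale with both tight: 0.5567 servings and 3.384 servings → $4.22.
bell pepper + banana: intersection lies outside the first quadrant.
bell pepper + broccoli: intersection lies outside the first quadrant.
kale + banana with both tight: 2.795 servings and 14.95 servings → $8.91.
kale + broccoli with both tight: 1.137 servings and 4.952 servings → $7.63.
banana + broccoli: intersection lies outside the first quadrant.
The minimum over all feasible corners is $4.22.

$4.22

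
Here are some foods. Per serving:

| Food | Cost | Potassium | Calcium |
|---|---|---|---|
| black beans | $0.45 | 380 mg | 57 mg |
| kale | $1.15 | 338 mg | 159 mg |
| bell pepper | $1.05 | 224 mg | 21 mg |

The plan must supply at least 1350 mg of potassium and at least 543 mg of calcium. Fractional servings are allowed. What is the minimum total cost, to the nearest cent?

$3.96

Two binding constraints pin down two serving amounts, so the optimal mix uses at most two foods. The candidates are each food alone (scaled to the tighter of potassium/calcium) and each pair with both constraints tight.
black beans only: max(1350/380, 543/57) = 9.526 servings → $4.29.
kale only: max(1350/338, 543/159) = 3.994 servings → $4.59.
bell pepper only: max(1350/224, 543/21) = 25.86 servings → $27.15.
black beans + kale with both tight: 0.7561 servings and 3.144 servings → $3.96.
black beans + bell pepper: the both-tight solution has a negative serving — not a feasible corner.
kale + bell pepper with both tight: 3.271 servings and 1.091 servings → $4.91.
Cheapest feasible corner: $3.96.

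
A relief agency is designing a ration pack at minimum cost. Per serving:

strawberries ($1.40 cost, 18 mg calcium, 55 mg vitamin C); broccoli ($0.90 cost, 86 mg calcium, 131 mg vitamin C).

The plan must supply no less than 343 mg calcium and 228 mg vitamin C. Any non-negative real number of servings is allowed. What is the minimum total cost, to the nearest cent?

$3.59

Compare the cost at each extreme point of the feasible region.
strawberries only: max(343/18, 228/55) = 19.06 servings → $26.68.
broccoli only: max(343/86, 228/131) = 3.988 servings → $3.59.
strawberries + broccoli with both targets exact would need a negative amount; discard.
So the least-cost plan costs $3.59.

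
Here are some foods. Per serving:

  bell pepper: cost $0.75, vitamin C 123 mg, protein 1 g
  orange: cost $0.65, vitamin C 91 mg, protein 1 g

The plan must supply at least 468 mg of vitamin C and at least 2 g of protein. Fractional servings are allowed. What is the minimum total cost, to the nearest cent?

$2.85

An LP optimum is at a vertex; with two nutrient constraints at most two foods are used. Check each candidate.
bell pepper only: max(468/123, 2/1) = 3.805 servings → $2.85.
orange only: max(468/91, 2/1) = 5.143 servings → $3.34.
bell pepper + orange: the both-tight solution has a negative serving — not a feasible corner.
The minimum over all feasible corners is $2.85.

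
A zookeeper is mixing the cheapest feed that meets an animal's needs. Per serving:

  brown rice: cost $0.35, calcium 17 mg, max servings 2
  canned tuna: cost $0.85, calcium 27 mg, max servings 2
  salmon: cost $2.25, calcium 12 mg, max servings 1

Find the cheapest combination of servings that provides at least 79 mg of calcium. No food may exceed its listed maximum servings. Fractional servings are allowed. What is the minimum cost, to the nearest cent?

$2.12

Cost per mg of calcium: brown rice $0.0206, canned tuna $0.0315, salmon $0.1875.
Take 2 servings of brown rice: +34.0 mg calcium for $0.70 (total $0.70, still need 45.0 mg).
Take 1.667 servings of canned tuna: +45.0 mg calcium for $1.42 (total $2.12, still need 0.0 mg).
Greedy by cheapest-per-mg is optimal for a single linear constraint, so the minimum cost is $2.12.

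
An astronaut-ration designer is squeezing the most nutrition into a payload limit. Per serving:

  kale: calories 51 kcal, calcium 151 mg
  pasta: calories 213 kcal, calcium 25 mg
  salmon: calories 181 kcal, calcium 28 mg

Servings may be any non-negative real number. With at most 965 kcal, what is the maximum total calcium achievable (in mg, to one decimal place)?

Calcium per kcal: kale 2.961, salmon 0.1547, pasta 0.1174.
With no serving limits, spend the whole calories allowance on kale: 965 kcal / 51 kcal × 151 mg = 2857.2 mg.

2857.2 mg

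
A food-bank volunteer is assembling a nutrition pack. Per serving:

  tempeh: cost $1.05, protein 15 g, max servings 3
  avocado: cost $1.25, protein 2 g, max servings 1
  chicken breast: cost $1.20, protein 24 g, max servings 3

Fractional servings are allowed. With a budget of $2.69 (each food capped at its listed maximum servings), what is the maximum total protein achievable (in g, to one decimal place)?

Protein per dollar: chicken breast 20, tempeh 14.29, avocado 1.6.
Take 2.242 servings of chicken breast: spends $2.69, +53.8 g protein (running total 53.8 g).
Greedy by best ratio exhausts the cost allowance optimally: 53.8 g.

53.8 g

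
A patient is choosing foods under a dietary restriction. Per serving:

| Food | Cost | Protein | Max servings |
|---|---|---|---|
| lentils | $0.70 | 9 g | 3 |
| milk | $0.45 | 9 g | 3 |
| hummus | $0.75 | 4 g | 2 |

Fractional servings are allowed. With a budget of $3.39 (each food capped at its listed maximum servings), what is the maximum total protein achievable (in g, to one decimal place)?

Protein per dollar: milk 20, lentils 12.86, hummus 5.333.
Take 3 servings of milk: spends $1.35, +27.0 g protein (running total 27.0 g).
Take 2.914 servings of lentils: spends $2.04, +26.2 g protein (running total 53.2 g).
Greedy by best ratio exhausts the cost allowance optimally: 53.2 g.

53.2 g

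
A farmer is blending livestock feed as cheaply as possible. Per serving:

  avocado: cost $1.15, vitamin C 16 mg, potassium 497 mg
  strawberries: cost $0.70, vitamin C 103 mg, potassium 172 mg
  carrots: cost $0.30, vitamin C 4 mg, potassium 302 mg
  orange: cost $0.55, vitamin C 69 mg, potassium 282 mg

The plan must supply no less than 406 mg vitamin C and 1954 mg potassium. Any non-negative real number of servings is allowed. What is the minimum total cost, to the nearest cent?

$3.51

At the optimum either one food covers both requirements or two foods hit both targets exactly; no other combination can be cheaper.
avocado only: max(406/16, 1954/497) = 25.38 servings → $29.18.
strawberries only: max(406/103, 1954/172) = 11.36 servings → $7.95.
carrots only: max(406/4, 1954/302) = 101.5 servings → $30.45.
orange only: max(406/69, 1954/282) = 6.929 servings → $3.81.
avocado + strawberries with both tight: 2.713 servings and 3.52 servings → $5.58.
avocado + carrots with both targets exact would need a negative amount; discard.
avocado + orange with both tight: 0.6828 servings and 5.726 servings → $3.93.
strawberries + carrots with both tight: 3.774 servings and 4.321 servings → $3.94.
strawberries + orange: intersection lies outside the first quadrant.
carrots + orange with both tight: 1.032 servings and 5.824 servings → $3.51.
The minimum over all feasible corners is $3.51.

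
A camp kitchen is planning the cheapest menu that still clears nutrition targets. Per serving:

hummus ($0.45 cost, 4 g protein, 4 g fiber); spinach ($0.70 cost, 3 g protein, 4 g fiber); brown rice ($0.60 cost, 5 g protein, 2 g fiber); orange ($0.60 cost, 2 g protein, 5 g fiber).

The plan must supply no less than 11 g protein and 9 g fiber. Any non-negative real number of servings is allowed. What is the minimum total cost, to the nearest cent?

The cheapest plan sits at a corner of the feasible region — with two constraints it uses at most two foods.
hummus only: max(11/4, 9/4) = 2.75 servings → $1.24.
spinach only: max(11/3, 9/4) = 3.667 servings → $2.57.
brown rice only: max(11/5, 9/2) = 4.5 servings → $2.70.
orange only: max(11/2, 9/5) = 5.5 servings → $3.30.
hummus + spinach: intersection lies outside the first quadrant.
hummus + brown rice with both tight: 1.917 servings and 0.6667 servings → $1.26.
hummus + orange with both targets exact would need a negative amount; discard.
spinach + brown rice with both tight: 1.643 servings and 1.214 servings → $1.88.
spinach + orange: intersection lies outside the first quadrant.
brown rice + orange with both tight: 1.762 servings and 1.095 servings → $1.71.
The minimum over all feasible corners is $1.24.

$1.24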